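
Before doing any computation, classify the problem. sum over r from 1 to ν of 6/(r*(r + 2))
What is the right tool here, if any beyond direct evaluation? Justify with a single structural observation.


Method: telescoping — after splitting 6/(r*(r + 2)) into partial fractions, the pieces are shifted copies of one function and cancel telescopically.


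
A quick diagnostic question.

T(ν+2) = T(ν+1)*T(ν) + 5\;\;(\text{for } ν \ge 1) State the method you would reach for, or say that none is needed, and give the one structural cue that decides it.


Technique: no special technique — the unknown sequence enters the update nonlinearly, so no linear method fits the recurrence as written — direct iteration remains.


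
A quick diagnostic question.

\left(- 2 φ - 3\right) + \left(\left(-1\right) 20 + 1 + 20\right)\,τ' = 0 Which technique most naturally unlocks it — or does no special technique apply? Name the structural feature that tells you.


Technique: no special technique — the slope is a pure function of φ; integrate both sides and be done.


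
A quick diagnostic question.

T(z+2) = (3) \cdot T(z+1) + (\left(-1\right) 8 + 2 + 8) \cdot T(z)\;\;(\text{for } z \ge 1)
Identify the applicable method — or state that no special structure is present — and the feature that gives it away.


Diagnosis: the characteristic-root method — the recurrence is linear and homogeneous with constant coefficients, so the ansatz r^z turns it into a polynomial equation for r.


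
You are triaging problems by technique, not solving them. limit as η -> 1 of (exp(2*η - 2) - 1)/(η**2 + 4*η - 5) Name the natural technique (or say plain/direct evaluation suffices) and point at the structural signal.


Best approach: l'Hôpital's rule (0/0) — plug in 1: top and bottom both hit zero, so differentiate each and retry. One could equally expand both pieces locally and compare leading terms; the rule does that in one stroke.


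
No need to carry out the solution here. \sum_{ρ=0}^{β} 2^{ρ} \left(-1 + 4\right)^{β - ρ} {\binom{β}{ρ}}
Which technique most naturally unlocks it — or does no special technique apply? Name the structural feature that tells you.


Method: the binomial theorem — {\binom{β}{ρ}} weighting matched powers of 2 and (-1 + 4) is the expanded form of (2 + (-1 + 4))^β — fold it back up.


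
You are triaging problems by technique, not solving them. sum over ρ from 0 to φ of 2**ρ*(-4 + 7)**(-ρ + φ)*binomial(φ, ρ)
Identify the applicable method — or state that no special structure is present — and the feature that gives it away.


Technique: the binomial theorem — binomial(φ, ρ) weighting matched powers of 2 and (-4 + 7) is the expanded form of (2 + (-4 + 7))^φ — fold it back up.


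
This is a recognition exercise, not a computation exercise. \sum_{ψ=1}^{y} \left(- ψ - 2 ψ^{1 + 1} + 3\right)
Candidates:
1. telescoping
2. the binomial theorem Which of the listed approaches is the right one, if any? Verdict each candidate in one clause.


Method: no special technique — this is bookkeeping, not technique: standard formulas for sums of constant-multiple powers of ψ apply termwise.
- telescoping — in the displayed form, no term reappears at a neighboring index to cancel against.
- the binomial theorem — there is no sum-raised-to-a-power identity hiding in these terms.


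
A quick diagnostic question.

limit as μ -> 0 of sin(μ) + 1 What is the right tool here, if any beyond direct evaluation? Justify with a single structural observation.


Technique: no special technique — the function is continuous at 0; evaluation is itself the limit, no machinery required.


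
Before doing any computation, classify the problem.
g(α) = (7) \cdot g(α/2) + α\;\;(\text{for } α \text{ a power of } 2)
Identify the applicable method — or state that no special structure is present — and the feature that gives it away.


Method: the master substitution — the argument contracts 2-fold per step: reindex α exponentially and solve the linear recurrence in the new index.


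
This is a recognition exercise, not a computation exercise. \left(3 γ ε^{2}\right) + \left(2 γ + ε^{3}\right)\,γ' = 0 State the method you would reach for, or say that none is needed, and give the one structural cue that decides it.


Method: the exact-equation method — take the mixed partials of 3 γ ε^{2} and 2 γ + ε^{3}: they are equal, which certifies an exact differential.


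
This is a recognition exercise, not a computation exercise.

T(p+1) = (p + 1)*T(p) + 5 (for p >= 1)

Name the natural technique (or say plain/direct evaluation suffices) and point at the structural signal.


Technique: a summation factor — first-order linear but the coefficient p + 1 moves with the index — divide by the cumulative product and telescope.


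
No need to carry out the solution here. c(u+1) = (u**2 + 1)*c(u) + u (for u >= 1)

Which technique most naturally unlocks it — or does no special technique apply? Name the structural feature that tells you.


Best approach: a summation factor — it is first-order linear but the coefficient u**2 + 1 depends on the index, so multiply through by a summation factor to telescope it.


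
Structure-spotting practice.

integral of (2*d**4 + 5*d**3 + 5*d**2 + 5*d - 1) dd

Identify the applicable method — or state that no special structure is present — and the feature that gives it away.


Best approach: no special technique — nothing composite, nothing rational, nothing trigonometric — each constant-multiple power of d integrates by the power rule alone.


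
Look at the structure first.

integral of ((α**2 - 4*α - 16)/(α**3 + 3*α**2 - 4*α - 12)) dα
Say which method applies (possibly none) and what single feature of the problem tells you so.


Verdict: partial fractions — rational integrand, reducible denominator α**3 + 3*α**2 - 4*α - 12: decompose first, integrate second.


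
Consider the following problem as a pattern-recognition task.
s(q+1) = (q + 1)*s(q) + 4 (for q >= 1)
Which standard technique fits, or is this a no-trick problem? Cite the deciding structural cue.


Method: a summation factor — one step of memory with a weight q + 1 that changes as the index grows — the summation-factor construction is built for this.


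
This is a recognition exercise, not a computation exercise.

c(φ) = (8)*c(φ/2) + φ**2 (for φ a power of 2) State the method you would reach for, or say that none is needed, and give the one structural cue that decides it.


Diagnosis: the master substitution — treat m = log base 2 of φ as the new clock: one recursion step advances m by one while φ scales by 2.


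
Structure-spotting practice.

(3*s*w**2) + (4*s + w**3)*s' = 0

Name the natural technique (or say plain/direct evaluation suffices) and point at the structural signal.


Diagnosis: the exact-equation method — check exactness first: here it holds (3*s*w**2, 4*s + w**3 have matching cross partials), so no integrating factor is needed.


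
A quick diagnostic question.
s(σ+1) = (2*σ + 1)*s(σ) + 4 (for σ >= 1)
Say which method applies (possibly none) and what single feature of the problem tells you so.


Technique: a summation factor — the coefficient 2*σ + 1 drifts with the index, so no fixed root exists; normalizing by the cumulative product telescopes it.


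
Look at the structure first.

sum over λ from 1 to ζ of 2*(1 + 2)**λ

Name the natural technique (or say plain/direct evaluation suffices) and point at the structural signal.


Method: the geometric series formula — consecutive terms stand in a fixed index-free ratio — the geometric sum formula closes it.


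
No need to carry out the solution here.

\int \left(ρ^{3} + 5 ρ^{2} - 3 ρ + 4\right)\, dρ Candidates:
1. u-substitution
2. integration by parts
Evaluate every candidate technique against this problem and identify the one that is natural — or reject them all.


Best approach: no special technique — the integrand is a sum of constant multiples of powers of ρ — integrate term by term.
- u-substitution — no substitution does more than relabel what direct integration already handles.
- integration by parts: parts would only shuffle a directly integrable integrand.


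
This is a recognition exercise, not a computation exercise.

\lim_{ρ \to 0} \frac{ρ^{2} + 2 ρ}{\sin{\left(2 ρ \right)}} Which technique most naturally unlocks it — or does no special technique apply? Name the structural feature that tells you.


Verdict: l'Hôpital's rule (0/0) — numerator and denominator both vanish at 0 — a genuine 0/0 form, which is exactly when l'Hôpital applies. Known elementary limits would finish this too — the rule just bypasses the case analysis.


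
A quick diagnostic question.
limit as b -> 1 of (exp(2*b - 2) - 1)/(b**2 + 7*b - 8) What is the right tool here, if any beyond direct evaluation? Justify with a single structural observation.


Diagnosis: l'Hôpital's rule (0/0) — plug in 1: top and bottom both hit zero, so differentiate each and retry. One could equally expand both pieces locally and compare leading terms; the rule does that in one stroke.


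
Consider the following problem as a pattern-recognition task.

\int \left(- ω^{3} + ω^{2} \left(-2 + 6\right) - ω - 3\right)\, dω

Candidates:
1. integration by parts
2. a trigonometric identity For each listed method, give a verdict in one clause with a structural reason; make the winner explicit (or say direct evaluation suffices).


Best approach: no special technique — nothing composite, nothing rational, nothing trigonometric — each constant-multiple power of ω integrates by the power rule alone.
- integration by parts: splitting off a factor buys nothing — the integrand integrates directly without parts.
- a trigonometric identity: there is no trigonometric structure at all — the integrand carries no sine or cosine to rewrite.


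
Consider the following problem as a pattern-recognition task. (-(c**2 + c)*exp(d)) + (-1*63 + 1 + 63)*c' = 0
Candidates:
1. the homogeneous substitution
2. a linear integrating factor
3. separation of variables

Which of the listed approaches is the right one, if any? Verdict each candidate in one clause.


Best approach: separation of variables — solved for the derivative, the right side splits multiplicatively into a function of each variable alone — divide and integrate each side. A Bernoulli substitution applies to this equation as given; separation takes the same equation in its displayed form.
- the homogeneous substitution: the slope does not depend on the ratio of the variables alone.
- a linear integrating factor: a nonlinear term in the unknown puts this outside the integrating-factor template.
- separation of variables: applies; the problem has the shape this method handles.


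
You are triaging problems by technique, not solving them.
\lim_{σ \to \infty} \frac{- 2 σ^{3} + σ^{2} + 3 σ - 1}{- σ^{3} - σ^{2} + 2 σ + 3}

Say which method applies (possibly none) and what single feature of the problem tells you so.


Verdict: dominant-term comparison — divide by the highest power of σ present: lower-order terms vanish and the dominant ratio remains. l'Hôpital's at-infinity variant applies to the expression viewed as a single quotient; the leading-term comparison is the direct route.


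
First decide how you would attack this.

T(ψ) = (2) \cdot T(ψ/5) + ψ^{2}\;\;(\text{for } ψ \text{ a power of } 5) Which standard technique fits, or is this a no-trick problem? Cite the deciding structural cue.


Technique: the master substitution — the argument contracts 5-fold per step: reindex ψ exponentially and solve the linear recurrence in the new index.


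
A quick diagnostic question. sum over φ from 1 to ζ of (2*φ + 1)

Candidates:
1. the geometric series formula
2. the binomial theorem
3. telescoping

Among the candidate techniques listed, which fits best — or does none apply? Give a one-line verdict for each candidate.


Diagnosis: no special technique — the sum is polynomial through and through; closed forms for each power of φ finish it directly.
- the geometric series formula — the term-to-term ratio drifts with the index — the one thing the geometric formula cannot absorb.
- the binomial theorem — no binomial coefficients pair up with complementary powers here.
- telescoping — neither a shifted-difference shape nor integer-spaced poles are present.


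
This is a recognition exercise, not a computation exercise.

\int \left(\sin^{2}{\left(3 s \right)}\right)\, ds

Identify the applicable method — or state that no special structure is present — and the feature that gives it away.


Method: a trigonometric identity — \sin^{2}{\left(3 s \right)} is an even power — the power-reduction identity rewrites it into first-degree cosines.


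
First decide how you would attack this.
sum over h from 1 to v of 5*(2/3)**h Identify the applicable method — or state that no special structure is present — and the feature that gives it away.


Technique: the geometric series formula — consecutive terms stand in a fixed index-free ratio — the geometric sum formula closes it.


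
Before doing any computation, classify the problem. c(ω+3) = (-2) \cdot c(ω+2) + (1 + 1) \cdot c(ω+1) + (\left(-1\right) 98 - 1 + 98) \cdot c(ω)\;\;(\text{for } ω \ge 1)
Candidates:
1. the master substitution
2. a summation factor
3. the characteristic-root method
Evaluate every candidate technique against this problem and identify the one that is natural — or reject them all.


Technique: the characteristic-root method — every coefficient is a fixed number and the forcing is zero — substitute r^ω and read off the root equation.
- the master substitution: the recursive argument is a shift of the index, not a fixed fraction of it.
- a summation factor — the recurrence reaches back more than one step, outside the first-order family a summation factor normalizes.
- the characteristic-root method — yes, a natural case for it.


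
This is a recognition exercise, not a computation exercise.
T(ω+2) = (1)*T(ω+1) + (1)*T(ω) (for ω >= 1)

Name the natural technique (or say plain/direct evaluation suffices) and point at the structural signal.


Best approach: the characteristic-root method — shift-invariance with fixed coefficients calls for exponential trials; the characteristic polynomial finds every r^ω.


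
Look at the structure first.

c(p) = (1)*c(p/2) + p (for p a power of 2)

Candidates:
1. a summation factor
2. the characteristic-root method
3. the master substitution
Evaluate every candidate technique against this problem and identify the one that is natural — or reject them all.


Diagnosis: the master substitution — recursion at p/2 is multiplicative in the index; logarithmic reindexing via p = 2^m linearizes it.
- a summation factor: the recursion divides its index rather than shifting it — there is no previous-term chain for a summation factor to telescope.
- the characteristic-root method: the recursion divides its index rather than shifting it — outside the constant-shift family the root method covers.
- the master substitution: yes, a natural case for it.


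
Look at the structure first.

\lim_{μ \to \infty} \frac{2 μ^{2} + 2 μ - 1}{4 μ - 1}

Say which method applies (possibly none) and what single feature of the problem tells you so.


Technique: dominant-term comparison — divide by the highest power of μ present: lower-order terms vanish and the dominant ratio remains. l'Hôpital's at-infinity variant applies to the expression viewed as a single quotient; the leading-term comparison is the direct route.


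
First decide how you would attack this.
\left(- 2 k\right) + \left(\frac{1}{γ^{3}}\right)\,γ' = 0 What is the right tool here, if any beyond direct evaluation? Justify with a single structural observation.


Diagnosis: separation of variables — all dependence on the two variables factors apart, the defining separable shape. One could also solve this as an exact equation; with each coefficient in its own variable, separating is the same work with fewer steps.


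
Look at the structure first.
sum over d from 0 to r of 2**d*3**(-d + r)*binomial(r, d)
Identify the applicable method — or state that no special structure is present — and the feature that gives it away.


Technique: the binomial theorem — binomial(r, d) weighting matched powers of 2 and 3 is the expanded form of (2 + 3)^r — fold it back up.


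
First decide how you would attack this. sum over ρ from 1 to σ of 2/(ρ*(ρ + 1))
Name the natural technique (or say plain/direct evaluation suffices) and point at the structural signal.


Technique: telescoping — rewrite 2/(ρ*(ρ + 1)) as simple fractions and successive terms eat each other — only the edges survive.


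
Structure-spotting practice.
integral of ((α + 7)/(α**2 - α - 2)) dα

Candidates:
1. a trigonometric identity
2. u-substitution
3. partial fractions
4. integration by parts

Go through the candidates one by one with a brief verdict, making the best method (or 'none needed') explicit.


Verdict: partial fractions — the bottom factors while the top stays lower-degree — split into simple fractions and integrate piece by piece.
- a trigonometric identity — with no trigonometric functions present, identity rewriting has no target.
- u-substitution: no subexpression of the integrand serves as a whole-integral substitution inner — individual terms may offer their own, but none carries its derivative as a factor of the full integrand; a working change of variable would have to be constructed from outside the expression.
- partial fractions: a fit — the right tool for this form.
- integration by parts: there is no nonconstant-polynomial-times-kernel split with an exp, sine, cosine (degree-1 argument), or logarithm partner.


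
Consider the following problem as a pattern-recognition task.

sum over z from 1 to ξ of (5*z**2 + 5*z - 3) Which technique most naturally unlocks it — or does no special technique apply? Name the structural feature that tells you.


Method: no special technique — with only polynomial terms in z present, the classical sum-of-powers identities are all you need.


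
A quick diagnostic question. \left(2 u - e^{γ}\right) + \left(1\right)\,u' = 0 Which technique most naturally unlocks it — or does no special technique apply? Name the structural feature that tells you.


Technique: a linear integrating factor — linear in the unknown with genuine forcing: multiply through by the exponential of the integrated coefficient and the left side closes into one derivative.


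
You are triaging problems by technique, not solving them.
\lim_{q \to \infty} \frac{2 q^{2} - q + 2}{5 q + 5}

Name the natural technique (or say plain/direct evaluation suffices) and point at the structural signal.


Diagnosis: dominant-term comparison — as q grows, only the highest-degree terms matter — compare leading terms and read the limit off. Viewed as a single quotient this is an ∞/∞ form — an at-infinity application of l'Hôpital's rule would also resolve it; comparing leading growth reads the answer without differentiating.


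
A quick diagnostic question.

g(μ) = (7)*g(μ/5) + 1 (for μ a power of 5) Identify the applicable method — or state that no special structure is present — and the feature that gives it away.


Technique: the master substitution — index division is the fingerprint: μ/5 in the recursive call means substitute μ = 5^m.


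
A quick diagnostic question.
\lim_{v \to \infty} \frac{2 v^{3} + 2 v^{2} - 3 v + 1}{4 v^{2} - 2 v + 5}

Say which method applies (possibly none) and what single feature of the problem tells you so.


Best approach: dominant-term comparison — divide through by the highest power of v; every lower-order term dies and the dominant terms decide the limit. As a single quotient, the ∞/∞ shape would yield to repeated differentiation as well — the growth comparison gets there in one look.


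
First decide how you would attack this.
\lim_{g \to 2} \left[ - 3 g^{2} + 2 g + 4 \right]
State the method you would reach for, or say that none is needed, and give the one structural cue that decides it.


Verdict: no special technique — nothing blocks direct substitution at 2: plug in and finish.


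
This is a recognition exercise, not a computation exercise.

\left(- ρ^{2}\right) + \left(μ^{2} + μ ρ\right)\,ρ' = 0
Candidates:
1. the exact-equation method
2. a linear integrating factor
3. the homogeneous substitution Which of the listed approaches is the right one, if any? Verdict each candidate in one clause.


Method: the homogeneous substitution — the slope's numerator and denominator share total degree; set v = ρ/μ and the equation drops to separable form. A Bernoulli-style rewrite — possibly after exchanging which variable is treated as dependent — would work as well; the homogeneous substitution is the more immediate reading here.
- the exact-equation method: exactness fails on the nose — the mixed partials do not match.
- a linear integrating factor: the unknown enters nonlinearly (through a power, a denominator, or a transcendental function), which the linear integrating-factor recipe cannot absorb as-is — any repair would come from a preliminary substitution, not the factor.
- the homogeneous substitution — applies; the problem has the shape this method handles.


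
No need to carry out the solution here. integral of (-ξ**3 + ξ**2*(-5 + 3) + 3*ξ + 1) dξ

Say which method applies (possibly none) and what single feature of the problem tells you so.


Best approach: no special technique — scan for structure and find none: constant multiples of powers of ξ, integrate directly.


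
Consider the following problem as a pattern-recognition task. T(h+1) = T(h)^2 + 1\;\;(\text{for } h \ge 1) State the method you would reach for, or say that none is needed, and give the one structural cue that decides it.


Diagnosis: no special technique — the new term depends nonlinearly on the old ones, which disqualifies every superposition-based technique.


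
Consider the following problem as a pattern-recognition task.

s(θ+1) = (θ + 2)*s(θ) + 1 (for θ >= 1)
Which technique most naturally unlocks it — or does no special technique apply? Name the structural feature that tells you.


Best approach: a summation factor — first-order linear but the coefficient θ + 2 moves with the index — divide by the cumulative product and telescope.


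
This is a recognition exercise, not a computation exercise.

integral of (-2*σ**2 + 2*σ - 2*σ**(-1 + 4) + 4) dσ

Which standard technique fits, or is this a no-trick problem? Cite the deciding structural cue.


Best approach: no special technique — the integrand is a sum of constant multiples of powers of σ — integrate term by term.


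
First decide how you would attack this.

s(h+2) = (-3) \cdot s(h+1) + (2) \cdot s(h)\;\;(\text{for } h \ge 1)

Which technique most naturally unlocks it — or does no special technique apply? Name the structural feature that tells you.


Technique: the characteristic-root method — the recurrence is linear and homogeneous with constant coefficients, so the ansatz r^h turns it into a polynomial equation for r.


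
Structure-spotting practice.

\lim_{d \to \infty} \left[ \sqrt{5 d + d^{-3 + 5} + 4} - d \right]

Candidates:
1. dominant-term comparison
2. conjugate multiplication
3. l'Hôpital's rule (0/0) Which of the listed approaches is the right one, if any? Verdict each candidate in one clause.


Technique: conjugate multiplication — the difference \sqrt{5 d + d^{-3 + 5} + 4} - d is an ∞ − ∞ stalemate; its conjugate partner breaks the tie.
- dominant-term comparison: no dominant-degree comparison decides it.
- conjugate multiplication — yes — fits the structure here.
- l'Hôpital's rule (0/0) — the expression is a difference driving to ∞ − ∞, not a 0/0 quotient — there is no ratio for the rule to differentiate.


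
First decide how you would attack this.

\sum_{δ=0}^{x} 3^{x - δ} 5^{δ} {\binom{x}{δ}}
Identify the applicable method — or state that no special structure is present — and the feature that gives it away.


Verdict: the binomial theorem — terms weighting {\binom{x}{δ}} against matched powers of 5 and 3 reassemble into (5 + 3)^x by the binomial theorem.


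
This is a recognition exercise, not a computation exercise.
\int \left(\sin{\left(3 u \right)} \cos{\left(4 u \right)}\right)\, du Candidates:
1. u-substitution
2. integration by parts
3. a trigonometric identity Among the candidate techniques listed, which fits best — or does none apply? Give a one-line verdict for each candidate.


Verdict: a trigonometric identity — cross-frequency products like \sin{\left(3 u \right)} \cos{\left(4 u \right)} are the textbook product-to-sum case — the identity converts them to directly integrable sinusoids.
- u-substitution — no subexpression of the integrand pairs with its own derivative as a factor — individual terms may offer their own substitutions, but any change of variable covering the whole integral would have to be constructed from outside the expression.
- integration by parts — not the natural route: no polynomial-kernel product appears — a recursive parts reduction of the trigonometric product exists, but the identity rewrite is direct.
- a trigonometric identity — yes — fits the structure here.


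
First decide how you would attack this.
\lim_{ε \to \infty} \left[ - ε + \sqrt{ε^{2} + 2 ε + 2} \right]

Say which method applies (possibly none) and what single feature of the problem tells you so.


Technique: conjugate multiplication — divergence minus divergence hides a finite answer — expose it by pairing \sqrt{ε^{2} + 2 ε + 2} - ε with its conjugate.


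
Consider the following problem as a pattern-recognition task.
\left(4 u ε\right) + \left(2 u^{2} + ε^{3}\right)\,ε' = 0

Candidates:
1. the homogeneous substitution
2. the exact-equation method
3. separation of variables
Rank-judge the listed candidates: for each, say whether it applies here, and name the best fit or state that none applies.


Technique: the exact-equation method — the mixed-partials test passes for 4 u ε and 2 u^{2} + ε^{3}, so a potential function exists as presented.
- the homogeneous substitution: rescaling both variables together changes the slope, so no ratio substitution collapses it.
- the exact-equation method — applies; the problem has the shape this method handles.
- separation of variables: no algebra isolates the independent variable on one side and the unknown on the other.


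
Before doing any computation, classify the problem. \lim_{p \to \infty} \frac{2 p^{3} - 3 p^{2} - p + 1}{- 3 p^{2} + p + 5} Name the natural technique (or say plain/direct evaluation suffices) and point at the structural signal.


Verdict: dominant-term comparison — at large p only the top-degree terms survive; compare the leading terms and the limit falls out. Differentiating the expression as a single quotient would eventually settle it as well; matching dominant growth settles it immediately.


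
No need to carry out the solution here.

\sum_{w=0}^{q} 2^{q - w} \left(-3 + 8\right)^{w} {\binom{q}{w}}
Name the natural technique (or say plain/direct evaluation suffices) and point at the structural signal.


Verdict: the binomial theorem — terms weighting {\binom{q}{w}} against matched powers of (-3 + 8) and 2 reassemble into ((-3 + 8) + 2)^q by the binomial theorem.


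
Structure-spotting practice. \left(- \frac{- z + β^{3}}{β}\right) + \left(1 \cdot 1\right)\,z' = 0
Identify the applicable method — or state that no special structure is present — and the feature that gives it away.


Best approach: a linear integrating factor — linear in the unknown with genuine forcing: multiply through by the exponential of the integrated coefficient and the left side closes into one derivative.


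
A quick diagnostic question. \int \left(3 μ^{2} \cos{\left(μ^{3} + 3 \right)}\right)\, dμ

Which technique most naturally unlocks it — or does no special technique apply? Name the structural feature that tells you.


Technique: u-substitution — set u = μ^{3} + 3: a constant multiple of its derivative, namely 3 μ^{2}, is present as a factor once the integrand is collected, so the du is sitting there waiting.


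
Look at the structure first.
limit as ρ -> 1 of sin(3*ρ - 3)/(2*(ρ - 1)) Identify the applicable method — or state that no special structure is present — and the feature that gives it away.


Method: l'Hôpital's rule (0/0) — numerator and denominator both vanish at 1 — a genuine 0/0 form, which is exactly when l'Hôpital applies. Known elementary limits would finish this too — the rule just bypasses the case analysis.


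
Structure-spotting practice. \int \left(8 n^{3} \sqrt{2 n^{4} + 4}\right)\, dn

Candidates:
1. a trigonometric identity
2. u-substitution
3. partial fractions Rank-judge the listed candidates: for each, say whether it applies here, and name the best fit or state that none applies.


Verdict: u-substitution — 8 n^{3} matches the derivative of 2 n^{4} + 4 up to a constant; with u = 2 n^{4} + 4 the whole integrand folds into a function of u alone.
- a trigonometric identity — there is no trigonometric structure at all — the integrand carries no sine or cosine to rewrite.
- u-substitution — applicable, and directly so.
- partial fractions — the expression is not a ratio of polynomials that decomposes further.


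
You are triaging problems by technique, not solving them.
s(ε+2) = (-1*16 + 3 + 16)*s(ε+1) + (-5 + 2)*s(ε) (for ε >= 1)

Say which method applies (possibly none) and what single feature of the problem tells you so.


Diagnosis: the characteristic-root method — the recurrence is linear and homogeneous with constant coefficients, so the ansatz r^ε turns it into a polynomial equation for r.


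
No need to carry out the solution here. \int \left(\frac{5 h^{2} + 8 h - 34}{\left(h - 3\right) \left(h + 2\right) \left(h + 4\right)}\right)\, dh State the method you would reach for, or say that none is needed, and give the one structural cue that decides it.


Diagnosis: partial fractions — the bottom factors while the top stays lower-degree — split into simple fractions and integrate piece by piece.


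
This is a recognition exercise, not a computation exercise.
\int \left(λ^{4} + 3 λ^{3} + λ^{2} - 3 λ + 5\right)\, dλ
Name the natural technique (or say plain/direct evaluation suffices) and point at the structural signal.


Method: no special technique — every term is a constant multiple of a power of λ; term-wise power-rule integration needs no preliminary transformation.


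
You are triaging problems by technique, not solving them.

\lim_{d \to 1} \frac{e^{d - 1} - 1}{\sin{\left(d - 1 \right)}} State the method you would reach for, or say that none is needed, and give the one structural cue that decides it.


Diagnosis: l'Hôpital's rule (0/0) — plug in 1: top and bottom both hit zero, so differentiate each and retry. Expanding numerator and denominator to first order gives the same value — the rule automates exactly that.


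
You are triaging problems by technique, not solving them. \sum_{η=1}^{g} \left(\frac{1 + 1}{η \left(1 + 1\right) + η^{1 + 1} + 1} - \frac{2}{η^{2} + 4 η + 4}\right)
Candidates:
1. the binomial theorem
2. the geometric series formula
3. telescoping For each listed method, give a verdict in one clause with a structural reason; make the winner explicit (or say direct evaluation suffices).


Verdict: telescoping — the summand is built as \frac{1 + 1}{η \left(1 + 1\right) + η^{1 + 1} + 1} minus its own successor — adjacent terms annihilate down the line.
- the binomial theorem — no binomial coefficients pair up with complementary powers here.
- the geometric series formula — consecutive terms are not related by a fixed multiplier.
- telescoping: a fit — the right tool for this form.


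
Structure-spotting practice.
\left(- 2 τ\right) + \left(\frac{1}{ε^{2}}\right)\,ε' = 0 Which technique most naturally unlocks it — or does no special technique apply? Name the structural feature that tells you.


Method: separation of variables — one side of the product carries the independent variable, the other the unknown — the textbook separation shape. The cross-partial test also passes here (vacuously, each side single-variable); the potential-function route would work, separation is simply more immediate.


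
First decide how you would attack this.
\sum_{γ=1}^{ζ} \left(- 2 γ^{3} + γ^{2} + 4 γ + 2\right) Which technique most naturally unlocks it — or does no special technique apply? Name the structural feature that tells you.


Method: no special technique — the sum is polynomial through and through; closed forms for each power of γ finish it directly.


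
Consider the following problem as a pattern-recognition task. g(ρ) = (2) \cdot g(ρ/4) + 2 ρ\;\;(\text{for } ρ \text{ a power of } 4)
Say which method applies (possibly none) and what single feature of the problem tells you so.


Diagnosis: the master substitution — the argument contracts 4-fold per step: reindex ρ exponentially and solve the linear recurrence in the new index.


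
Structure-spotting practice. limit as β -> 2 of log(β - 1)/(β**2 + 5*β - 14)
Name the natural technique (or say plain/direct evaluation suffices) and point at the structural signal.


Best approach: l'Hôpital's rule (0/0) — substituting 2 gives 0 over 0; differentiate top and bottom once and re-evaluate. The standard small-argument limits would also carry it; the rule is the systematic route.


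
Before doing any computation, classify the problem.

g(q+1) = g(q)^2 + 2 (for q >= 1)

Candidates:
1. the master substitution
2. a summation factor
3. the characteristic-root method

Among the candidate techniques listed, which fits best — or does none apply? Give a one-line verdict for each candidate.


Verdict: no special technique — the map from one term to the next is curved, not linear, so linear closed-form machinery does not attach.
- the master substitution: the recursive argument is a shift of the index, not a fixed fraction of it.
- a summation factor: no summation factor applies — the rule is not linear in the sequence values.
- the characteristic-root method — the recursion is nonlinear in the sequence values, so no linear-modes ansatz applies.


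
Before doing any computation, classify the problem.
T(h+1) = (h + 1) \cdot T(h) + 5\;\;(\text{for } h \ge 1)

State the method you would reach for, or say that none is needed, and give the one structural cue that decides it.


Technique: a summation factor — it is first-order linear but the coefficient h + 1 depends on the index, so multiply through by a summation factor to telescope it.


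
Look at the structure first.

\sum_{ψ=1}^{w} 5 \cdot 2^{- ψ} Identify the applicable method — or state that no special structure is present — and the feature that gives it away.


Method: the geometric series formula — consecutive terms stand in a fixed index-free ratio — the geometric sum formula closes it.


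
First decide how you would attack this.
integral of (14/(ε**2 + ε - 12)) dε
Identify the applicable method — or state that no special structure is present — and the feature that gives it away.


Best approach: partial fractions — break ε**2 + ε - 12 into its roots and the integral splits into logarithm-sized bites.


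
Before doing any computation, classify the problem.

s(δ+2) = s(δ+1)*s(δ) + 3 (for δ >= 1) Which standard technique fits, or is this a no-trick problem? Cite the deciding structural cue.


Diagnosis: no special technique — once the recursion is nonlinear, characteristic roots, master substitutions, and summation factors are all off the table.


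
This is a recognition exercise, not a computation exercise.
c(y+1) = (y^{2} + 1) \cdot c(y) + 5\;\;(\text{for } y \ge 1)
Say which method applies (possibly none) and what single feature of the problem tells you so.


Diagnosis: a summation factor — the coefficient y^{2} + 1 drifts with the index, so no fixed root exists; normalizing by the cumulative product telescopes it.


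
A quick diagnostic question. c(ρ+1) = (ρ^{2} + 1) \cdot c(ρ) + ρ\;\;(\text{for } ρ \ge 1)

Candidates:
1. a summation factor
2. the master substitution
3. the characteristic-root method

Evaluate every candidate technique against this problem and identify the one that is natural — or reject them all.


Diagnosis: a summation factor — it is first-order linear but the coefficient ρ^{2} + 1 depends on the index, so multiply through by a summation factor to telescope it.
- a summation factor: yes, a natural case for it.
- the master substitution: there is no divide-the-index recursive argument.
- the characteristic-root method — the coefficients change with the index, which the root method cannot absorb.


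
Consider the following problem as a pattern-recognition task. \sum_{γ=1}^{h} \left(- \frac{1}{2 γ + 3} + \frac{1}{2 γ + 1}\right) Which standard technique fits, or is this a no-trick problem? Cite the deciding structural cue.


Technique: telescoping — each term adds \frac{1}{2 γ + 1} and subtracts the same expression advanced one index; that subtracted piece cancels against the next term's added copy — only the boundary terms survive.


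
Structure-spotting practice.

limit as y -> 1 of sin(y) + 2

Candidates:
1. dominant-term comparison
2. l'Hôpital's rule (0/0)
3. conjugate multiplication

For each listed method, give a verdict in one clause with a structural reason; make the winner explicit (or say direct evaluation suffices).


Method: no special technique — no zero denominators, no indeterminate clash at 1 — substitute and read off the value.
- dominant-term comparison: this limit is not decided by comparing leading-term growth at infinity.
- l'Hôpital's rule (0/0): evaluation at the point is determinate, so the rule has nothing to repair.
- conjugate multiplication — there are no radicals in tension whose conjugate would simplify matters.


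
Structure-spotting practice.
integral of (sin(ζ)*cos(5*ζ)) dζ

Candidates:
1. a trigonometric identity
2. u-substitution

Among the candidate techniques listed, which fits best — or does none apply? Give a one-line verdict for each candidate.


Method: a trigonometric identity — split sin(ζ)*cos(5*ζ) with the angle-addition identities: the resulting sum integrates term by term.
- a trigonometric identity — applies; the problem has the shape this method handles.
- u-substitution: no subexpression of the integrand pairs with its own derivative as a factor — individual terms may offer their own substitutions, but any change of variable covering the whole integral would have to be constructed from outside the expression.


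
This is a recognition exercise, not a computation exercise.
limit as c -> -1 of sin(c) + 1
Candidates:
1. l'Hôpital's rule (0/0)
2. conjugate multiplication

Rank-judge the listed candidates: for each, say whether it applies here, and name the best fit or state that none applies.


Verdict: no special technique — nothing blocks direct substitution at -1: plug in and finish.
- l'Hôpital's rule (0/0) — evaluation at the point is determinate, so the rule has nothing to repair.
- conjugate multiplication: the conjugate move applies to radical differences, which this is not.


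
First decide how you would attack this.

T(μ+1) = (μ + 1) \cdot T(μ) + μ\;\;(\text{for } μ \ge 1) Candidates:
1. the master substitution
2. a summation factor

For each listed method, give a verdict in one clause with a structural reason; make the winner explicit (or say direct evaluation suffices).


Verdict: a summation factor — with the index-dependent coefficient μ + 1, dividing by the cumulative product turns the left side into a pure difference.
- the master substitution: with no divided-index recursive call, reindexing by powers of a base buys nothing.
- a summation factor: a fit — the right tool for this form.
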